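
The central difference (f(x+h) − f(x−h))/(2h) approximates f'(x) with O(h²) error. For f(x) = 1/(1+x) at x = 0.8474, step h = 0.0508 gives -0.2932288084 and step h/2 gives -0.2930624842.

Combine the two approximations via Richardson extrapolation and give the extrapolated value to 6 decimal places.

-0.293007

Error is O(h^2); halving h shrinks it by 2^2 = 4.
4 × (-0.2930624842) = -1.1722499368; subtract (-0.2932288084) → -0.8790211284
R = (-0.8790211284)/3 = -0.2930070428
Gap between inputs: 1.663e-04; correction applied: +0.0000554414.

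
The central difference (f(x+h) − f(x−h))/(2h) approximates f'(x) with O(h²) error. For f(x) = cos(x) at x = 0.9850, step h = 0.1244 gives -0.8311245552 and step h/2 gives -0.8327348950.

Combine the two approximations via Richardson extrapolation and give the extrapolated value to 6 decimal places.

Error is O(h^2); halving h shrinks it by 2^2 = 4.
Numerator 4·A(h/2) − A(h) = 4·(-0.8327348950) − (-0.8311245552) = -2.4998150248
Extrapolated: (-2.4998150248) / 3 = -0.8332716749

-0.833272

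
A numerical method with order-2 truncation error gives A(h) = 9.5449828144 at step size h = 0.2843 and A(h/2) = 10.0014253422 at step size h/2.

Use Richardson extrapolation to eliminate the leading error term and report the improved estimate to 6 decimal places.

With r = 2 the leading error scales as h^2, so the weight is 2^2 = 4.
2^2×A(h/2) = 40.0057013688; minus A(h) gives 30.4607185544.
(4×10.0014253422 − 9.5449828144)/(4 − 1) = 10.1535728515
Correction |R − A(h/2)| = 1.521e-01; gap |A(h/2) − A(h)| = 4.564e-01.

10.153573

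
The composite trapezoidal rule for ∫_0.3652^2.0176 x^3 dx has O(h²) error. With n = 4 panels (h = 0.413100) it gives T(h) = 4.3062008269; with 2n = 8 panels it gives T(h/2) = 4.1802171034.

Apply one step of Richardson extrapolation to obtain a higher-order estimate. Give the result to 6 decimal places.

The method has order 2: 2^2 = 4.
4×4.1802171034 = 16.7208684136; subtract 4.3062008269 → 12.4146675867
Divide by 2^2 − 1 = 3.
So the Richardson estimate is 4.1382225289.
Correction |R − A(h/2)| = 4.199e-02; gap |A(h/2) − A(h)| = 1.260e-01.

4.138223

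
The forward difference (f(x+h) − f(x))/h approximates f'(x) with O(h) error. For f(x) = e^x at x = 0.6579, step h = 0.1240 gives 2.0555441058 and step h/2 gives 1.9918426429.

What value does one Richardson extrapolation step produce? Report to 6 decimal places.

1.928141

Leading term ∝ h^1; use weight 2 = 2^1.
2×1.9918426429 − 2.0555441058 = 1.9281411800
Divide by 2^1 − 1 = 1.
Extrapolated: 1.9281411800 / 1 = 1.9281411800
Gap between inputs: 6.370e-02; correction applied: −0.0637014629.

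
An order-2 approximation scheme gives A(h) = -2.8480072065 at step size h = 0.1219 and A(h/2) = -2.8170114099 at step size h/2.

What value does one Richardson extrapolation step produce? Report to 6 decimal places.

-2.806679

The method has order 2: 2^2 = 4.
2^2 × A(h/2) = -11.2680456396; minus A(h) gives -8.4200384331.
(4 × (-2.8170114099) − (-2.8480072065))/(4 − 1) = -2.8066794777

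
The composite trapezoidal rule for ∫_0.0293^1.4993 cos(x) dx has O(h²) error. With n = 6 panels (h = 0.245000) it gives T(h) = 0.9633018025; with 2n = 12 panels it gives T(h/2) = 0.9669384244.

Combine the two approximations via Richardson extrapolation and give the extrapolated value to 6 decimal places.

Error is O(h^2); halving h shrinks it by 2^2 = 4.
2^2*A(h/2) = 3.8677536976; minus A(h) gives 2.9044518951.
Divide by 2^2 − 1 = 3.
Result: 0.9681506317
Correction |R − A(h/2)| = 1.212e-03; gap |A(h/2) − A(h)| = 3.637e-03.

0.968151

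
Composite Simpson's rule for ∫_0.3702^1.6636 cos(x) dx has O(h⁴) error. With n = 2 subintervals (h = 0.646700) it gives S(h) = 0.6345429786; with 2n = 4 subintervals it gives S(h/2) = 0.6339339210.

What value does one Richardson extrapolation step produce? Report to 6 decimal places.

0.633893

Method order is 4; weight 2^4 = 16.
A(h/2) − A(h) = 0.6339339210 − 0.6345429786 = -0.0006090576
Correction (A(h/2) − A(h))/(16 − 1) = (-0.0006090576)/15 = -0.0000406038
R = A(h/2) + (A(h/2) − A(h))/15 = 0.6339339210 − 0.0000406038 = 0.6338933172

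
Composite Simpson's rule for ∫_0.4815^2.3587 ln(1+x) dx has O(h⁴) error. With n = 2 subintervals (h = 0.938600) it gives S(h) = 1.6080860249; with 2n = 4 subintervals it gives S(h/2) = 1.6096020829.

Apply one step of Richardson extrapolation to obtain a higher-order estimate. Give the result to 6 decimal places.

1.609703

Error is O(h^4); halving h shrinks it by 2^4 = 16.
16×1.6096020829 = 25.7536333264; subtract 1.6080860249 → 24.1455473015
24.1455473015 ÷ 15 = 1.6097031534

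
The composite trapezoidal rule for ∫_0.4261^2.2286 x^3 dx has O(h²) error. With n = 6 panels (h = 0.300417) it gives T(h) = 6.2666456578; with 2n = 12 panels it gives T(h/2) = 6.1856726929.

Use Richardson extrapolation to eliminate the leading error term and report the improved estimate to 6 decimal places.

6.158682

Method order is 2; weight 2^2 = 4.
Numerator 4 × A(h/2) − A(h) = 4 × 6.1856726929 − 6.2666456578 = 18.4760451138
18.4760451138 ÷ 3 = 6.1586817046
Shift from A(h/2): −0.0269909883.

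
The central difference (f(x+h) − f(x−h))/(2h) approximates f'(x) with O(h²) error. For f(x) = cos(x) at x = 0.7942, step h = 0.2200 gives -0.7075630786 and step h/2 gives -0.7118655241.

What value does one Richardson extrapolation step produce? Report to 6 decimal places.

-0.713300

With r = 2 the leading error scales as h^2, so the weight is 2^2 = 4.
Numerator 4*A(h/2) − A(h) = 4*(-0.7118655241) − (-0.7075630786) = -2.1398990178
R = (-2.1398990178)/3 = -0.7132996726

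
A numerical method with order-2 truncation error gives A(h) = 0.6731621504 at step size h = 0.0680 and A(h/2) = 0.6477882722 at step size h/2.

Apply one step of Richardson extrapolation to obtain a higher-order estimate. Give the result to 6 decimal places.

Error is O(h^2); halving h shrinks it by 2^2 = 4.
2^2×A(h/2) = 2.5911530888; minus A(h) gives 1.9179909384.
1.9179909384 ÷ 3 = 0.6393303128

0.639330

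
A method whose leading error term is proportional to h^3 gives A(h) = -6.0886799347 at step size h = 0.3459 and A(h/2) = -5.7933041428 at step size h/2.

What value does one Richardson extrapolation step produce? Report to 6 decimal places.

r = 3: numerator weight 8, denominator 7.
8×(-5.7933041428) = -46.3464331424; (-46.3464331424) − (-6.0886799347) = -40.2577532077
(8×(-5.7933041428) − (-6.0886799347))/(8 − 1) = -5.7511076011
Gap between inputs: 2.954e-01; correction applied: +0.0421965417.

-5.751108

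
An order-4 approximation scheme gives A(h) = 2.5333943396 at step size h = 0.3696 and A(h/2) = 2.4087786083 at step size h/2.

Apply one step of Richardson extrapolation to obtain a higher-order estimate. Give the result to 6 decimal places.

2.400471

Order 4 gives 2^r = 16 and 2^r − 1 = 15.
16*2.4087786083 − 2.5333943396 = 36.0070633932
Extrapolated: 36.0070633932 / 15 = 2.4004708929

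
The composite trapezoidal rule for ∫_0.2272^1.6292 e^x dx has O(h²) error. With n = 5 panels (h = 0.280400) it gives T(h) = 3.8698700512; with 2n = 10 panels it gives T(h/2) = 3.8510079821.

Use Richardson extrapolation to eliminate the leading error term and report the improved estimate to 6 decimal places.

3.844721

Order 2 gives 2^r = 4 and 2^r − 1 = 3.
4×3.8510079821 = 15.4040319284; 15.4040319284 − 3.8698700512 = 11.5341618772
Divide by 2^2 − 1 = 3.
11.5341618772 ÷ 3 = 3.8447206257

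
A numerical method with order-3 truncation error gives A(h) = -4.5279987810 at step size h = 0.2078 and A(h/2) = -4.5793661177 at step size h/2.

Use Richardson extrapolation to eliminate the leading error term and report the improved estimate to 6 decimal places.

-4.586704

Leading term ∝ h^3; use weight 8 = 2^3.
Weighted: (-36.6349289416) − (-4.5279987810) = -32.1069301606
Denominator 8 − 1 = 7.
So the Richardson estimate is -4.5867043087.
Shift from A(h/2): −0.0073381910.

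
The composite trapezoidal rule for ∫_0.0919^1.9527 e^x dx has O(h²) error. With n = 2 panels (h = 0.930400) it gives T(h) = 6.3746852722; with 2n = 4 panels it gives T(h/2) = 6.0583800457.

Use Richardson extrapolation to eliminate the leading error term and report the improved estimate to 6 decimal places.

5.952945

r = 2: numerator weight 4, denominator 3.
Top: 4(6.0583800457) − (6.3746852722) = 17.8588349106
Denominator 4 − 1 = 3.
So the Richardson estimate is 5.9529449702.
Correction |R − A(h/2)| = 1.054e-01; gap |A(h/2) − A(h)| = 3.163e-01.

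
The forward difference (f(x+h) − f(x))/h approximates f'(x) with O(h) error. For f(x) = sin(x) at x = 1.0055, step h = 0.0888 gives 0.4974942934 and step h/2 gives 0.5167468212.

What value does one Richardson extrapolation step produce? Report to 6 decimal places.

0.535999

Method order is 1; weight 2^1 = 2.
2^1·A(h/2) = 1.0334936424; minus A(h) gives 0.5359993490.
Denominator 2 − 1 = 1.
Extrapolated: 0.5359993490 / 1 = 0.5359993490
Shift from A(h/2): +0.0192525278.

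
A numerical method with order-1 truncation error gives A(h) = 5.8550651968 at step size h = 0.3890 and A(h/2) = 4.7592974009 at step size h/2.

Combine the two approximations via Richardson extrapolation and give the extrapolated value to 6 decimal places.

3.663530

r = 1, so 2^r = 2.
Top: 2(4.7592974009) − (5.8550651968) = 3.6635296050
Denominator 2 − 1 = 1.
So the Richardson estimate is 3.6635296050.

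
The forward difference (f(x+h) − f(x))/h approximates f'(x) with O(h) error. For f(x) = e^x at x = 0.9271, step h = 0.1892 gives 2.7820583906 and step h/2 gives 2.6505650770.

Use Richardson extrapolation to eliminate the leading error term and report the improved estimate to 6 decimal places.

2.519072

r = 1: numerator weight 2, denominator 1.
2·2.6505650770 = 5.3011301540; subtract 2.7820583906 → 2.5190717634
Extrapolated: 2.5190717634 / 1 = 2.5190717634
Shift from A(h/2): −0.1314933136.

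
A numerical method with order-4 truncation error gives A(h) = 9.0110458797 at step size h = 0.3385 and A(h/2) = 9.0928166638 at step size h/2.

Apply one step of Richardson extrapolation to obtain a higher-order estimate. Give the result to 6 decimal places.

Method order is 4; weight 2^4 = 16.
16·9.0928166638 = 145.4850666208; 145.4850666208 − 9.0110458797 = 136.4740207411
Extrapolated: 136.4740207411 / 15 = 9.0982680494
Correction |R − A(h/2)| = 5.451e-03; gap |A(h/2) − A(h)| = 8.177e-02.

9.098268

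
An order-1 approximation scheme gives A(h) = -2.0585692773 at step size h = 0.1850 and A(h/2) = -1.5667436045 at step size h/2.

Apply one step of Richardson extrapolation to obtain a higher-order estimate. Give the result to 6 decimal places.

-1.074918

Method order is 1; weight 2^1 = 2.
Difference of the inputs: -1.5667436045 − (-2.0585692773) = 0.4918256728
Correction (A(h/2) − A(h))/(2 − 1) = 0.4918256728/1 = 0.4918256728
R = -1.5667436045 + 0.4918256728 = -1.0749179317
Gap between inputs: 4.918e-01; correction applied: +0.4918256728.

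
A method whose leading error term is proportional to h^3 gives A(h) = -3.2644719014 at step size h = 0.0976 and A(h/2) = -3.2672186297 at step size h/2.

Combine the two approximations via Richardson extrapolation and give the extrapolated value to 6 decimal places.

Error is O(h^3); halving h shrinks it by 2^3 = 8.
Top: 8(-3.2672186297) − (-3.2644719014) = -22.8732771362
Divide by 2^3 − 1 = 7.
So the Richardson estimate is -3.2676110195.
Correction |R − A(h/2)| = 3.924e-04; gap |A(h/2) − A(h)| = 2.747e-03.

-3.267611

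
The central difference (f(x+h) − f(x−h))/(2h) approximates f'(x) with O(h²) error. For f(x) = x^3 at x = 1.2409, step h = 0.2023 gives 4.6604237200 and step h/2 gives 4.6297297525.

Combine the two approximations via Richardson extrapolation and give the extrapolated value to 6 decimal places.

4.619498

Error is O(h^2); halving h shrinks it by 2^2 = 4.
2^2*A(h/2) = 18.5189190100; minus A(h) gives 13.8584952900.
Denominator 4 − 1 = 3.
Result: 4.6194984300
Gap between inputs: 3.069e-02; correction applied: −0.0102313225.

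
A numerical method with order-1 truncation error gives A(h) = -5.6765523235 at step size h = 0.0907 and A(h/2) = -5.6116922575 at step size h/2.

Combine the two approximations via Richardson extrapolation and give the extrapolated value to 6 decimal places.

-5.546832

With r = 1 the leading error scales as h^1, so the weight is 2^1 = 2.
Top: 2(-5.6116922575) − (-5.6765523235) = -5.5468321915
Denominator 2 − 1 = 1.
Result: -5.5468321915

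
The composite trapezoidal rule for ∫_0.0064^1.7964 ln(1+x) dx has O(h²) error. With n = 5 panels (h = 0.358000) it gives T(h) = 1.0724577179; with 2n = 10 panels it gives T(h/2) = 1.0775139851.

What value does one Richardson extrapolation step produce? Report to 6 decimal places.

Method order is 2; weight 2^2 = 4.
2^2×A(h/2) = 4.3100559404; minus A(h) gives 3.2375982225.
Denominator 4 − 1 = 3.
(4×1.0775139851 − 1.0724577179)/(4 − 1) = 1.0791994075
Shift from A(h/2): +0.0016854224.

1.079199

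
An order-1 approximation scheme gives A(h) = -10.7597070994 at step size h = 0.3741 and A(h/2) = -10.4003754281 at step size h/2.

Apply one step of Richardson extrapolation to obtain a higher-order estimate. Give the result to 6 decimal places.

-10.041044

r = 1, so 2^r = 2.
2·(-10.4003754281) = -20.8007508562; subtract (-10.7597070994) → -10.0410437568
Denominator 2 − 1 = 1.
Result: -10.0410437568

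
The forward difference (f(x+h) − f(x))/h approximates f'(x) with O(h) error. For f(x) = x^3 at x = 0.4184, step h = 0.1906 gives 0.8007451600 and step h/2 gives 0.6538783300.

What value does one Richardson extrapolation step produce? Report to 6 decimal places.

0.507011

Leading term ∝ h^1; use weight 2 = 2^1.
A(h/2) − A(h) = 0.6538783300 − 0.8007451600 = -0.1468668300
Correction (A(h/2) − A(h))/(2 − 1) = (-0.1468668300)/1 = -0.1468668300
R = 0.6538783300 − 0.1468668300 = 0.5070115000
Gap between inputs: 1.469e-01; correction applied: −0.1468668300.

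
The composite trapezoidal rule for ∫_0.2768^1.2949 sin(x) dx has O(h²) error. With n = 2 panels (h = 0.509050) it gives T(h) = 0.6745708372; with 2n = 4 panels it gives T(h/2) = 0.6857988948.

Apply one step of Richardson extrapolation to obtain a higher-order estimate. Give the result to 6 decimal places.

Error is O(h^2); halving h shrinks it by 2^2 = 4.
4×0.6857988948 = 2.7431955792; 2.7431955792 − 0.6745708372 = 2.0686247420
Denominator 4 − 1 = 3.
R = 2.0686247420/3 = 0.6895415807

0.689542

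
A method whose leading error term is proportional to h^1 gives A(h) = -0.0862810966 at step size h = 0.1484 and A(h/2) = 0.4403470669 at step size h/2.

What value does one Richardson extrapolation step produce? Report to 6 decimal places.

0.966975

Error is O(h^1); halving h shrinks it by 2^1 = 2.
Weighted: 0.8806941338 − (-0.0862810966) = 0.9669752304
(2*0.4403470669 − (-0.0862810966))/(2 − 1) = 0.9669752304
Gap between inputs: 5.266e-01; correction applied: +0.5266281635.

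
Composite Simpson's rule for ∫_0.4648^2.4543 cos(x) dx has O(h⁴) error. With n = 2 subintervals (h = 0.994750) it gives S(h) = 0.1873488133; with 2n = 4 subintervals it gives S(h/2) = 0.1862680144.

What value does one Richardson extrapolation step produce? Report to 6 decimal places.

Order 4 gives 2^r = 16 and 2^r − 1 = 15.
2^4 × A(h/2) = 2.9802882304; minus A(h) gives 2.7929394171.
Divide by 2^4 − 1 = 15.
So the Richardson estimate is 0.1861959611.
Gap between inputs: 1.081e-03; correction applied: −0.0000720533.

0.186196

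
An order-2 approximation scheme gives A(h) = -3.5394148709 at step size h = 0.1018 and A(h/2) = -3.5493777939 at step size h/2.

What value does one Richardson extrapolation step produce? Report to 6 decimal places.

r = 2: numerator weight 4, denominator 3.
4*(-3.5493777939) = -14.1975111756; subtract (-3.5394148709) → -10.6580963047
Denominator 4 − 1 = 3.
Extrapolated: (-10.6580963047) / 3 = -3.5526987682
Gap between inputs: 9.963e-03; correction applied: −0.0033209743.

-3.552699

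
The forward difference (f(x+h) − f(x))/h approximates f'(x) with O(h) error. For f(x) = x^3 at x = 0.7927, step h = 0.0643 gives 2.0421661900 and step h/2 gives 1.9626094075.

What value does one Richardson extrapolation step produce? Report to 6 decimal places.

Error is O(h^1); halving h shrinks it by 2^1 = 2.
Top: 2(1.9626094075) − (2.0421661900) = 1.8830526250
(2·1.9626094075 − 2.0421661900)/(2 − 1) = 1.8830526250
Correction |R − A(h/2)| = 7.956e-02; gap |A(h/2) − A(h)| = 7.956e-02.

1.883053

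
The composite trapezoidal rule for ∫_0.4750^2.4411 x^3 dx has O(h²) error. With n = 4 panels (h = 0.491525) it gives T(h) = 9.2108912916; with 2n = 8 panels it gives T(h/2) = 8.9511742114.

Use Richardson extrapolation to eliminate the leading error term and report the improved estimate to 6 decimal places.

r = 2: numerator weight 4, denominator 3.
4*8.9511742114 = 35.8046968456; subtract 9.2108912916 → 26.5938055540
Extrapolated: 26.5938055540 / 3 = 8.8646018513

8.864602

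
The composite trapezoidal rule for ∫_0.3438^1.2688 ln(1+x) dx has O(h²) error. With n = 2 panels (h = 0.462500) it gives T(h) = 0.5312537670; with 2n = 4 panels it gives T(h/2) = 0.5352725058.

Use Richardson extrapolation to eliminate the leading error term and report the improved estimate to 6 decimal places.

Leading term ∝ h^2; use weight 4 = 2^2.
4 × 0.5352725058 = 2.1410900232; 2.1410900232 − 0.5312537670 = 1.6098362562
Denominator 4 − 1 = 3.
(4 × 0.5352725058 − 0.5312537670)/(4 − 1) = 0.5366120854

0.536612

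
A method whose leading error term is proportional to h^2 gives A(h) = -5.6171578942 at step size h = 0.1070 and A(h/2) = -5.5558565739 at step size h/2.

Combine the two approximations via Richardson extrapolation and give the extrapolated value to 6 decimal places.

Leading term ∝ h^2; use weight 4 = 2^2.
A(h/2) − A(h) = -5.5558565739 − (-5.6171578942) = 0.0613013203
Divide by 2^2 − 1 = 3: 0.0613013203/3 = 0.0204337734
R = -5.5558565739 + 0.0204337734 = -5.5354228005
Correction |R − A(h/2)| = 2.043e-02; gap |A(h/2) − A(h)| = 6.130e-02.

-5.535423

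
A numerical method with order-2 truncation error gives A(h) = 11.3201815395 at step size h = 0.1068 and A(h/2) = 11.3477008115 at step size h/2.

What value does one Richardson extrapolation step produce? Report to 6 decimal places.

Order 2 gives 2^r = 4 and 2^r − 1 = 3.
2^2*A(h/2) = 45.3908032460; minus A(h) gives 34.0706217065.
R = 34.0706217065/3 = 11.3568739022

11.356874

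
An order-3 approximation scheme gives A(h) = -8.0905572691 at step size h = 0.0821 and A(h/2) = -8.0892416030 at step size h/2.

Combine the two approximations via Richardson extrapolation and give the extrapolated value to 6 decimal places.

The method has order 3: 2^3 = 8.
8×(-8.0892416030) = -64.7139328240; (-64.7139328240) − (-8.0905572691) = -56.6233755549
Divide by 2^3 − 1 = 7.
Extrapolated: (-56.6233755549) / 7 = -8.0890536507

-8.089054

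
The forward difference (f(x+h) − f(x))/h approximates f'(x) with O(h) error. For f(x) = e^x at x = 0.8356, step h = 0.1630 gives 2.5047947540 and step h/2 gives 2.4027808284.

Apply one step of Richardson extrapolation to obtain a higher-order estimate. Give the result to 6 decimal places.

Order 1 gives 2^r = 2 and 2^r − 1 = 1.
2*2.4027808284 = 4.8055616568; 4.8055616568 − 2.5047947540 = 2.3007669028
(2*2.4027808284 − 2.5047947540)/(2 − 1) = 2.3007669028
Correction |R − A(h/2)| = 1.020e-01; gap |A(h/2) − A(h)| = 1.020e-01.

2.300767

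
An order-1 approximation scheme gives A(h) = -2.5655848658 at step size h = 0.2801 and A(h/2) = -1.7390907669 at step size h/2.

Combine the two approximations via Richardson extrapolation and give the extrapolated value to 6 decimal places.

r = 1, so 2^r = 2.
Weighted: (-3.4781815338) − (-2.5655848658) = -0.9125966680
R = (-0.9125966680)/1 = -0.9125966680
Shift from A(h/2): +0.8264940989.

-0.912597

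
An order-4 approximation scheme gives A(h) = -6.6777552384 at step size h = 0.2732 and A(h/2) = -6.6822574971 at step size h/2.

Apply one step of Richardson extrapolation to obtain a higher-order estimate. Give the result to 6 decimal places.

-6.682558

Method order is 4; weight 2^4 = 16.
16×(-6.6822574971) − (-6.6777552384) = -100.2383647152
Denominator 16 − 1 = 15.
(16×(-6.6822574971) − (-6.6777552384))/(16 − 1) = -6.6825576477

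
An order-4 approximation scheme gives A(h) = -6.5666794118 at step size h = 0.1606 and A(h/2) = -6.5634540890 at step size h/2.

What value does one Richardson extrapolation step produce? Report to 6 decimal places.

-6.563239

Error is O(h^4); halving h shrinks it by 2^4 = 16.
Top: 16(-6.5634540890) − (-6.5666794118) = -98.4485860122
R = (-98.4485860122)/15 = -6.5632390675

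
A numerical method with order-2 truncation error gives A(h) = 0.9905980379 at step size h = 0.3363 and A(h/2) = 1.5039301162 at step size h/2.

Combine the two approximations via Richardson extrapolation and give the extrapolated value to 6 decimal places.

Leading term ∝ h^2; use weight 4 = 2^2.
4 × 1.5039301162 − 0.9905980379 = 5.0251224269
Denominator 4 − 1 = 3.
Result: 1.6750408090
Correction |R − A(h/2)| = 1.711e-01; gap |A(h/2) − A(h)| = 5.133e-01.

1.675041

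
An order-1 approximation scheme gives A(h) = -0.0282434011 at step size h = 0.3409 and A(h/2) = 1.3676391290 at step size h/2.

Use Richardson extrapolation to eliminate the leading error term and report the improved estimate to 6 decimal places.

2.763522

Order 1 gives 2^r = 2 and 2^r − 1 = 1.
2 × 1.3676391290 = 2.7352782580; 2.7352782580 − (-0.0282434011) = 2.7635216591
Denominator 2 − 1 = 1.
(2 × 1.3676391290 − (-0.0282434011))/(2 − 1) = 2.7635216591
Gap between inputs: 1.396e+00; correction applied: +1.3958825301.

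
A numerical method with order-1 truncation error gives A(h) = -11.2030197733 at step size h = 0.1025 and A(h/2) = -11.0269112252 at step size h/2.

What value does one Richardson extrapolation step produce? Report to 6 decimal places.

Leading term ∝ h^1; use weight 2 = 2^1.
Top: 2(-11.0269112252) − (-11.2030197733) = -10.8508026771
Divide by 2^1 − 1 = 1.
(-10.8508026771) ÷ 1 = -10.8508026771
Gap between inputs: 1.761e-01; correction applied: +0.1761085481.

-10.850803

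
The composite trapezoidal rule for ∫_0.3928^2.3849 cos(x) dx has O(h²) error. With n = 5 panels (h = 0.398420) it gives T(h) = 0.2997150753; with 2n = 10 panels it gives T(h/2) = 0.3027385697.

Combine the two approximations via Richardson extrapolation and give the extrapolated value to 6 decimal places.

0.303746

Order 2 gives 2^r = 4 and 2^r − 1 = 3.
A(h/2) − A(h) = 0.3027385697 − 0.2997150753 = 0.0030234944
Divide by 2^2 − 1 = 3: 0.0030234944/3 = 0.0010078315
R = A(h/2) + (A(h/2) − A(h))/3 = 0.3027385697 + 0.0010078315 = 0.3037464012
Shift from A(h/2): +0.0010078315.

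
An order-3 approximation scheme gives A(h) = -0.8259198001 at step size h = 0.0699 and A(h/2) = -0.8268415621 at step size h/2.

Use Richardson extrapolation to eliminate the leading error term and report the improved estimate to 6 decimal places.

The method has order 3: 2^3 = 8.
Numerator 8*A(h/2) − A(h) = 8*(-0.8268415621) − (-0.8259198001) = -5.7888126967
Divide by 2^3 − 1 = 7.
(8*(-0.8268415621) − (-0.8259198001))/(8 − 1) = -0.8269732424

-0.826973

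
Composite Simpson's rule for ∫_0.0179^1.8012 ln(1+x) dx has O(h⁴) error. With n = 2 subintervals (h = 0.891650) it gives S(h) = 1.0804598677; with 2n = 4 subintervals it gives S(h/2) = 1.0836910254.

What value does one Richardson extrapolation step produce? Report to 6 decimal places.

Method order is 4; weight 2^4 = 16.
Weighted: 17.3390564064 − 1.0804598677 = 16.2585965387
Denominator 16 − 1 = 15.
R = 16.2585965387/15 = 1.0839064359
Gap between inputs: 3.231e-03; correction applied: +0.0002154105.

1.083906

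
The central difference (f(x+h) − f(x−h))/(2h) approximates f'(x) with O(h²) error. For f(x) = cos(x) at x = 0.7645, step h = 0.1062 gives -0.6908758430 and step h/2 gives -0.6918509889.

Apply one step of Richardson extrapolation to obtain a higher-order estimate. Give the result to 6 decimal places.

r = 2, so 2^r = 4.
Weighted: (-2.7674039556) − (-0.6908758430) = -2.0765281126
Denominator 4 − 1 = 3.
Result: -0.6921760375

-0.692176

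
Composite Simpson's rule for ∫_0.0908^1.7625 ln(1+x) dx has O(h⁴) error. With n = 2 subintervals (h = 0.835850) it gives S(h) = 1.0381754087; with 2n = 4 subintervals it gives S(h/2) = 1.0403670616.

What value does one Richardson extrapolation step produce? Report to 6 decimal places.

r = 4: numerator weight 16, denominator 15.
A(h/2) − A(h) = 1.0403670616 − 1.0381754087 = 0.0021916529
Divide by 2^4 − 1 = 15: 0.0021916529/15 = 0.0001461102
R = 1.0403670616 + 0.0001461102 = 1.0405131718

1.040513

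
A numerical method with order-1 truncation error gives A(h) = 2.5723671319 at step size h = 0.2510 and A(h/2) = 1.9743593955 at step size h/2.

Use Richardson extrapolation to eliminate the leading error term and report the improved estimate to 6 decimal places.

1.376352

Method order is 1; weight 2^1 = 2.
2*1.9743593955 − 2.5723671319 = 1.3763516591
Denominator 2 − 1 = 1.
(2*1.9743593955 − 2.5723671319)/(2 − 1) = 1.3763516591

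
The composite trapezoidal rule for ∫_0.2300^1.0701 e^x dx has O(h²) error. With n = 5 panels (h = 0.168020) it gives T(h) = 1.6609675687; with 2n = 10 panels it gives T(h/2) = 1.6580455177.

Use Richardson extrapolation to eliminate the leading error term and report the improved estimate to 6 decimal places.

Order 2 gives 2^r = 4 and 2^r − 1 = 3.
4 × 1.6580455177 = 6.6321820708; 6.6321820708 − 1.6609675687 = 4.9712145021
(4 × 1.6580455177 − 1.6609675687)/(4 − 1) = 1.6570715007
Correction |R − A(h/2)| = 9.740e-04; gap |A(h/2) − A(h)| = 2.922e-03.

1.657072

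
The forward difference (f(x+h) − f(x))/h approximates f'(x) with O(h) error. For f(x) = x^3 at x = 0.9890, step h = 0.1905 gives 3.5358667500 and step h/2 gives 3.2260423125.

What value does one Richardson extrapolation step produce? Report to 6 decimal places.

2.916218

With r = 1 the leading error scales as h^1, so the weight is 2^1 = 2.
2×3.2260423125 − 3.5358667500 = 2.9162178750
Divide by 2^1 − 1 = 1.
2.9162178750 ÷ 1 = 2.9162178750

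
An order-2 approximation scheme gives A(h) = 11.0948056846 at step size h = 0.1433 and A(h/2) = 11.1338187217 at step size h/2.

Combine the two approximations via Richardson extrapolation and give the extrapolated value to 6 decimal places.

The method has order 2: 2^2 = 4.
2^2×A(h/2) = 44.5352748868; minus A(h) gives 33.4404692022.
Denominator 4 − 1 = 3.
Result: 11.1468230674

11.146823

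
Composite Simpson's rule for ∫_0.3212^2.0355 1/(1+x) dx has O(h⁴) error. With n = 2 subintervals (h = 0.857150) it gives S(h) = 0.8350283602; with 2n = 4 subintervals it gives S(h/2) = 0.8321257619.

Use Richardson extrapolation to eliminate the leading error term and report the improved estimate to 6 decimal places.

0.831932

The method has order 4: 2^4 = 16.
16*0.8321257619 = 13.3140121904; subtract 0.8350283602 → 12.4789838302
Denominator 16 − 1 = 15.
(16*0.8321257619 − 0.8350283602)/(16 − 1) = 0.8319322553
Correction |R − A(h/2)| = 1.935e-04; gap |A(h/2) − A(h)| = 2.903e-03.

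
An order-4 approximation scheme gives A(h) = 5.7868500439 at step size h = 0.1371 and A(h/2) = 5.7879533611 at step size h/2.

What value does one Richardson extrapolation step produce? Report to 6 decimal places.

With r = 4 the leading error scales as h^4, so the weight is 2^4 = 16.
Top: 16(5.7879533611) − (5.7868500439) = 86.8204037337
Divide by 2^4 − 1 = 15.
So the Richardson estimate is 5.7880269156.
Correction |R − A(h/2)| = 7.355e-05; gap |A(h/2) − A(h)| = 1.103e-03.

5.788027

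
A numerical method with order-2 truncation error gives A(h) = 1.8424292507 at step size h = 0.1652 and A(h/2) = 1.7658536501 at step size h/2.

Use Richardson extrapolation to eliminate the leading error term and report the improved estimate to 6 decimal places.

1.740328

r = 2: numerator weight 4, denominator 3.
4 × 1.7658536501 = 7.0634146004; 7.0634146004 − 1.8424292507 = 5.2209853497
Extrapolated: 5.2209853497 / 3 = 1.7403284499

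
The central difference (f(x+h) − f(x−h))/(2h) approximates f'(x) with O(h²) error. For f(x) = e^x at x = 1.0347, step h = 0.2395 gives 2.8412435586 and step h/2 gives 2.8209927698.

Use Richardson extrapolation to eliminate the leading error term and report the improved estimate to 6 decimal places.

Method order is 2; weight 2^2 = 4.
Difference of the inputs: 2.8209927698 − 2.8412435586 = -0.0202507888
Correction (A(h/2) − A(h))/(4 − 1) = (-0.0202507888)/3 = -0.0067502629
R = A(h/2) + (A(h/2) − A(h))/3 = 2.8209927698 − 0.0067502629 = 2.8142425069

2.814243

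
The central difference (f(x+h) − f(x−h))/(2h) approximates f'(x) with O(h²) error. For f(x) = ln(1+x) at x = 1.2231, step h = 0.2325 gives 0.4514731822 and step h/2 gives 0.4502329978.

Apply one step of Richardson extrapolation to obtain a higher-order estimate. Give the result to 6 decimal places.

0.449820

r = 2, so 2^r = 4.
4×0.4502329978 = 1.8009319912; 1.8009319912 − 0.4514731822 = 1.3494588090
1.3494588090 ÷ 3 = 0.4498196030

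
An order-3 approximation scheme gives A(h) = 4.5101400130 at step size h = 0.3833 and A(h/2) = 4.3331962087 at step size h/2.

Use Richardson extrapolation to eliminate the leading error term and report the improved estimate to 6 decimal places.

Error is O(h^3); halving h shrinks it by 2^3 = 8.
8 × 4.3331962087 − 4.5101400130 = 30.1554296566
Extrapolated: 30.1554296566 / 7 = 4.3079185224
Gap between inputs: 1.769e-01; correction applied: −0.0252776863.

4.307919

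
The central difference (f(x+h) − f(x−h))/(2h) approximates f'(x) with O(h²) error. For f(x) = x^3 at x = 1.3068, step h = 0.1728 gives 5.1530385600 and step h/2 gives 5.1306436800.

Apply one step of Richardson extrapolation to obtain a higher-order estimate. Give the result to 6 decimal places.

The method has order 2: 2^2 = 4.
2^2×A(h/2) = 20.5225747200; minus A(h) gives 15.3695361600.
Divide by 2^2 − 1 = 3.
(4×5.1306436800 − 5.1530385600)/(4 − 1) = 5.1231787200

5.123179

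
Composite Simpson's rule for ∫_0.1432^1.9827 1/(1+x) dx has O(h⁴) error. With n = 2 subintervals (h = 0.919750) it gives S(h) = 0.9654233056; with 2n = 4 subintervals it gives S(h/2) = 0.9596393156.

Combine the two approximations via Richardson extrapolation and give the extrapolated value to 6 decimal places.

0.959254

r = 4: numerator weight 16, denominator 15.
Numerator 16*A(h/2) − A(h) = 16*0.9596393156 − 0.9654233056 = 14.3888057440
R = 14.3888057440/15 = 0.9592537163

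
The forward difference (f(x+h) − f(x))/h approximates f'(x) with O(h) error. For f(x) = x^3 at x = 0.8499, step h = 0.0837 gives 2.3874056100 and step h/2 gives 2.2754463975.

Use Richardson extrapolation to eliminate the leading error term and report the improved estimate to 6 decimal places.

2.163487

Leading term ∝ h^1; use weight 2 = 2^1.
2 × 2.2754463975 = 4.5508927950; 4.5508927950 − 2.3874056100 = 2.1634871850
Denominator 2 − 1 = 1.
Extrapolated: 2.1634871850 / 1 = 2.1634871850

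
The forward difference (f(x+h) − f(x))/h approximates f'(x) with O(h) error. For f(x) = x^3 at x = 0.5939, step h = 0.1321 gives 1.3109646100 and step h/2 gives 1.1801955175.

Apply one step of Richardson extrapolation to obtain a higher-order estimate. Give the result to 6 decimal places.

1.049426

The method has order 1: 2^1 = 2.
Top: 2(1.1801955175) − (1.3109646100) = 1.0494264250
Divide by 2^1 − 1 = 1.
1.0494264250 ÷ 1 = 1.0494264250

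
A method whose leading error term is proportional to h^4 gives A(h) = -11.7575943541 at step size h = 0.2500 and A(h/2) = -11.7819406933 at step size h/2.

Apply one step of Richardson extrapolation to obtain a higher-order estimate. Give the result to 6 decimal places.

r = 4, so 2^r = 16.
Top: 16(-11.7819406933) − (-11.7575943541) = -176.7534567387
R = (-176.7534567387)/15 = -11.7835637826
Correction |R − A(h/2)| = 1.623e-03; gap |A(h/2) − A(h)| = 2.435e-02.

-11.783564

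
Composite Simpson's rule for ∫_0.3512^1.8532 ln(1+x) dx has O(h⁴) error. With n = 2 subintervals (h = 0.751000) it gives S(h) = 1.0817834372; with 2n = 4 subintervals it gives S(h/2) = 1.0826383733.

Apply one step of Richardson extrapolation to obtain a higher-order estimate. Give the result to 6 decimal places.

1.082695

The method has order 4: 2^4 = 16.
16·1.0826383733 − 1.0817834372 = 16.2404305356
Extrapolated: 16.2404305356 / 15 = 1.0826953690
Gap between inputs: 8.549e-04; correction applied: +0.0000569957.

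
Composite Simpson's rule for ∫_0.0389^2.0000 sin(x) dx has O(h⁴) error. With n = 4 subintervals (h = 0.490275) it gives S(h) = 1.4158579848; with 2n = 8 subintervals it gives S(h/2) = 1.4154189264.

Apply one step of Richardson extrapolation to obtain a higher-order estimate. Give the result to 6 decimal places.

1.415390

With r = 4 the leading error scales as h^4, so the weight is 2^4 = 16.
16 × 1.4154189264 = 22.6467028224; subtract 1.4158579848 → 21.2308448376
Divide by 2^4 − 1 = 15.
Result: 1.4153896558
Shift from A(h/2): −0.0000292706.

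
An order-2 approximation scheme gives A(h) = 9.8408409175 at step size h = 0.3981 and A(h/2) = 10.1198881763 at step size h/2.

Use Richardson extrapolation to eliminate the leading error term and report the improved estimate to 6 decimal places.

10.212904

With r = 2 the leading error scales as h^2, so the weight is 2^2 = 4.
4×10.1198881763 = 40.4795527052; 40.4795527052 − 9.8408409175 = 30.6387117877
30.6387117877 ÷ 3 = 10.2129039292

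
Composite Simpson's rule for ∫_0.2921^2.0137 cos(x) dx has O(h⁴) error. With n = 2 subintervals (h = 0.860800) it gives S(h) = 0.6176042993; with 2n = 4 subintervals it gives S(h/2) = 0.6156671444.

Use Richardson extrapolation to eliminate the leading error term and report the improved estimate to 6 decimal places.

0.615538

Error is O(h^4); halving h shrinks it by 2^4 = 16.
16 × 0.6156671444 − 0.6176042993 = 9.2330700111
Denominator 16 − 1 = 15.
(16 × 0.6156671444 − 0.6176042993)/(16 − 1) = 0.6155380007
Gap between inputs: 1.937e-03; correction applied: −0.0001291437.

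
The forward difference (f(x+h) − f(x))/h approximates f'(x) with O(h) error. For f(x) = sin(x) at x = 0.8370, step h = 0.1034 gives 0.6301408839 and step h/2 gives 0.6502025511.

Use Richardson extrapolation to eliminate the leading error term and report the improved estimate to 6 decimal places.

Method order is 1; weight 2^1 = 2.
2^1·A(h/2) = 1.3004051022; minus A(h) gives 0.6702642183.
R = 0.6702642183/1 = 0.6702642183
Gap between inputs: 2.006e-02; correction applied: +0.0200616672.

0.670264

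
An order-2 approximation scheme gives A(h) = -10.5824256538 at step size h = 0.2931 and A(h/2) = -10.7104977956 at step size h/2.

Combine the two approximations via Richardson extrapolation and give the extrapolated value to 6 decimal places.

-10.753189

r = 2: numerator weight 4, denominator 3.
4·(-10.7104977956) = -42.8419911824; (-42.8419911824) − (-10.5824256538) = -32.2595655286
Divide by 2^2 − 1 = 3.
R = (-32.2595655286)/3 = -10.7531885095
Shift from A(h/2): −0.0426907139.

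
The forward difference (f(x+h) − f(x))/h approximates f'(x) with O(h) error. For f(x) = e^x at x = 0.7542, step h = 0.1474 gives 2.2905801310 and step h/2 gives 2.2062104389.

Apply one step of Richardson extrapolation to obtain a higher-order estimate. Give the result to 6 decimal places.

2.121841

Leading term ∝ h^1; use weight 2 = 2^1.
2·2.2062104389 = 4.4124208778; subtract 2.2905801310 → 2.1218407468
Extrapolated: 2.1218407468 / 1 = 2.1218407468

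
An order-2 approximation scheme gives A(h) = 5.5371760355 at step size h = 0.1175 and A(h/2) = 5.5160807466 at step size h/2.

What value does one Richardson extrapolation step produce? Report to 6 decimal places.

The method has order 2: 2^2 = 4.
4·5.5160807466 = 22.0643229864; subtract 5.5371760355 → 16.5271469509
Denominator 4 − 1 = 3.
R = 16.5271469509/3 = 5.5090489836
Shift from A(h/2): −0.0070317630.

5.509049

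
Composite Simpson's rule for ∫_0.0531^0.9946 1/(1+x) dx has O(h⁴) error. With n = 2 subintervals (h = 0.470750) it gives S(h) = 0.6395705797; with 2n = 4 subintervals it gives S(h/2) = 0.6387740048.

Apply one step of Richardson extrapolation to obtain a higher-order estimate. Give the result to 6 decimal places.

0.638721

r = 4, so 2^r = 16.
16·0.6387740048 = 10.2203840768; 10.2203840768 − 0.6395705797 = 9.5808134971
Denominator 16 − 1 = 15.
R = 9.5808134971/15 = 0.6387208998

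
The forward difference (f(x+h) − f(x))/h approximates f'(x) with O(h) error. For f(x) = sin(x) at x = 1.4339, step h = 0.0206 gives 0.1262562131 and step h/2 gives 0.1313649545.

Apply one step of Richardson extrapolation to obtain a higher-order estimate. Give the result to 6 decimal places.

r = 1: numerator weight 2, denominator 1.
Numerator 2*A(h/2) − A(h) = 2*0.1313649545 − 0.1262562131 = 0.1364736959
0.1364736959 ÷ 1 = 0.1364736959

0.136474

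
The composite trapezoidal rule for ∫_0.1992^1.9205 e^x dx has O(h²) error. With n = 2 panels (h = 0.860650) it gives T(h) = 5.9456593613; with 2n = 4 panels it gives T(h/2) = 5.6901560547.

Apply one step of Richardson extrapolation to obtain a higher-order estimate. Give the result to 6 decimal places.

With r = 2 the leading error scales as h^2, so the weight is 2^2 = 4.
Top: 4(5.6901560547) − (5.9456593613) = 16.8149648575
Denominator 4 − 1 = 3.
(4*5.6901560547 − 5.9456593613)/(4 − 1) = 5.6049882858
Correction |R − A(h/2)| = 8.517e-02; gap |A(h/2) − A(h)| = 2.555e-01.

5.604988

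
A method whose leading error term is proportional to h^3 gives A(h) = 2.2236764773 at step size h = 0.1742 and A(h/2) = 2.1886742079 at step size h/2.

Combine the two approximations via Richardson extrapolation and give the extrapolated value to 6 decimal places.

r = 3, so 2^r = 8.
8*2.1886742079 = 17.5093936632; subtract 2.2236764773 → 15.2857171859
15.2857171859 ÷ 7 = 2.1836738837
Correction |R − A(h/2)| = 5.000e-03; gap |A(h/2) − A(h)| = 3.500e-02.

2.183674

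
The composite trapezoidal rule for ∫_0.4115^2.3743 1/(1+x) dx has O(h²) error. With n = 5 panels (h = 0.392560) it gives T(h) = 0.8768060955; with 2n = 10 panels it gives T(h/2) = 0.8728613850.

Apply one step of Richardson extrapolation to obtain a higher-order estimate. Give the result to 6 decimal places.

The method has order 2: 2^2 = 4.
Top: 4(0.8728613850) − (0.8768060955) = 2.6146394445
Extrapolated: 2.6146394445 / 3 = 0.8715464815

0.871546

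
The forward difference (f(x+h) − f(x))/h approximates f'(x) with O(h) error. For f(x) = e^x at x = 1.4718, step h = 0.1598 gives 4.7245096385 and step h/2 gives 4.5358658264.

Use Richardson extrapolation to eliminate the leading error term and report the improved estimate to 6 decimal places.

4.347222

The method has order 1: 2^1 = 2.
A(h/2) − A(h) = 4.5358658264 − 4.7245096385 = -0.1886438121
Correction (A(h/2) − A(h))/(2 − 1) = (-0.1886438121)/1 = -0.1886438121
R = A(h/2) + (A(h/2) − A(h))/1 = 4.5358658264 − 0.1886438121 = 4.3472220143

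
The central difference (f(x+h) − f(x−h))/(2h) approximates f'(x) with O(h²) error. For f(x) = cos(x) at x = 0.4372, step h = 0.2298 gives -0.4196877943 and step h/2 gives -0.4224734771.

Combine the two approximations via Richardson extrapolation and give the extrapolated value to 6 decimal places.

Leading term ∝ h^2; use weight 4 = 2^2.
4×(-0.4224734771) = -1.6898939084; subtract (-0.4196877943) → -1.2702061141
(-1.2702061141) ÷ 3 = -0.4234020380

-0.423402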